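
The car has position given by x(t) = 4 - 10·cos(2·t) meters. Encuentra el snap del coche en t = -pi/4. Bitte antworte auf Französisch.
Nous devons dériver notre équation de la position x(t) = 4 - 10·cos(2·t) 4 fois. La dérivée de la position donne la vitesse: v(t) = 20·sin(2·t). En prenant d/dt de v(t), nous trouvons a(t) = 40·cos(2·t). En prenant d/dt de a(t), nous trouvons j(t) = -80·sin(2·t). La dérivée du jerk donne le snap: s(t) = -160·cos(2·t). En utilisant s(t) = -160·cos(2·t) et en substituant t = -pi/4, nous trouvons s = 0.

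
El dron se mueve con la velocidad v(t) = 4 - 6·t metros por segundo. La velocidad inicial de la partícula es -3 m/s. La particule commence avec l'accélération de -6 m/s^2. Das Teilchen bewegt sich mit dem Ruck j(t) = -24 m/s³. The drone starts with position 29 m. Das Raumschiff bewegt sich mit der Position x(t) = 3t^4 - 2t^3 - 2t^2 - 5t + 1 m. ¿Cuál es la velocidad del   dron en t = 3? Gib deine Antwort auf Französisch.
De l'équation de la vitesse v(t) = 4 - 6·t, nous substituons t = 3 pour obtenir v = -14.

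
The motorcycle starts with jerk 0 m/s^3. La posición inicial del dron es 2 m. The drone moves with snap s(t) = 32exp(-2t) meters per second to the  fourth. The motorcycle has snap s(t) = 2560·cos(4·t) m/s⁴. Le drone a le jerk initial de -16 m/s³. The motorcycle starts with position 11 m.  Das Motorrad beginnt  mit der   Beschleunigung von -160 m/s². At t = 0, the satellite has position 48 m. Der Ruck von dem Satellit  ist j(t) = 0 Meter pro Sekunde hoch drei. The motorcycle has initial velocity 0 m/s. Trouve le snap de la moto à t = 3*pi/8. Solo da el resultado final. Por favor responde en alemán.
Der Snap bei t = 3*pi/8 ist s = 0.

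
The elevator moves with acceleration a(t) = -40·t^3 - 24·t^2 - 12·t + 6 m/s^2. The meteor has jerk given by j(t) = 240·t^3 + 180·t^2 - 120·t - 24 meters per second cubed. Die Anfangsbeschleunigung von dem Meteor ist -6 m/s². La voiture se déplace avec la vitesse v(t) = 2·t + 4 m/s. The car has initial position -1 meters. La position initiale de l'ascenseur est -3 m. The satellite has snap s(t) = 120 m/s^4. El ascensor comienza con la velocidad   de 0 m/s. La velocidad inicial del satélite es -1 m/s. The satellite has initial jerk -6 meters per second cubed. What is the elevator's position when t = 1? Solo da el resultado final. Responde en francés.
La position à t = 1 est x = -6.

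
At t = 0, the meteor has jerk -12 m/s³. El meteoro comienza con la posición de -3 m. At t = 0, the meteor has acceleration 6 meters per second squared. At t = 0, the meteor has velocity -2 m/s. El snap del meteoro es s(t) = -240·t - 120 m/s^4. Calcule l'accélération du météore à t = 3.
Nous devons trouver l'intégrale de notre équation du snap s(t) = -240·t - 120 2 fois. La primitive du snap, avec j(0) = -12, donne le jerk: j(t) = -120·t^2 - 120·t - 12. L'intégrale du jerk est l'accélération. En utilisant a(0) = 6, nous obtenons a(t) = -40·t^3 - 60·t^2 - 12·t + 6. Nous avons l'accélération a(t) = -40·t^3 - 60·t^2 - 12·t + 6. En substituant t = 3: a(3) = -1650.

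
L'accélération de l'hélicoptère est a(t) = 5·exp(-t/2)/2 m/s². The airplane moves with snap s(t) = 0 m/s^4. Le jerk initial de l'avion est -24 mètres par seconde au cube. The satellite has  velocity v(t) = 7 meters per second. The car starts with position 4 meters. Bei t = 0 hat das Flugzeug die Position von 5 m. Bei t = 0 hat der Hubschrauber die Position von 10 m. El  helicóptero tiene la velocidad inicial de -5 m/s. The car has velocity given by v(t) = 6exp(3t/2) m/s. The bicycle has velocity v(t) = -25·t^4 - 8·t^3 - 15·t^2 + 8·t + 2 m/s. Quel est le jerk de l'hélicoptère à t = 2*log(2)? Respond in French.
En partant de l'accélération a(t) = 5·exp(-t/2)/2, nous prenons 1 dérivée. En prenant d/dt de a(t), nous trouvons j(t) = -5·exp(-t/2)/4. Nous avons le jerk j(t) = -5·exp(-t/2)/4. En substituant t = 2*log(2): j(2*log(2)) = -5/8.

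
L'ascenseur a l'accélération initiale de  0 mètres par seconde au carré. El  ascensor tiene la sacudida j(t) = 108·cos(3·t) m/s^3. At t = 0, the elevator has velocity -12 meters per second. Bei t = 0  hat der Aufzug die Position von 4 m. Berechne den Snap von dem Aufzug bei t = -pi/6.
Wir müssen unsere Gleichung für den Ruck j(t) = 108·cos(3·t) 1-mal ableiten. Durch Ableiten von dem Ruck erhalten wir den Snap: s(t) = -324·sin(3·t). Wir haben den Snap s(t) = -324·sin(3·t). Durch Einsetzen von t = -pi/6: s(-pi/6) = 324.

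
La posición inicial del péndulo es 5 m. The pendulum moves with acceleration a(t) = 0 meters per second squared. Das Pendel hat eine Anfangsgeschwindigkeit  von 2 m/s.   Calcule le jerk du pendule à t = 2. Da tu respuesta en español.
Partiendo de la aceleración a(t) = 0, tomamos 1 derivada. Tomando d/dt de a(t), encontramos j(t) = 0. Tenemos la sacudida j(t) = 0. Sustituyendo t = 2: j(2) = 0.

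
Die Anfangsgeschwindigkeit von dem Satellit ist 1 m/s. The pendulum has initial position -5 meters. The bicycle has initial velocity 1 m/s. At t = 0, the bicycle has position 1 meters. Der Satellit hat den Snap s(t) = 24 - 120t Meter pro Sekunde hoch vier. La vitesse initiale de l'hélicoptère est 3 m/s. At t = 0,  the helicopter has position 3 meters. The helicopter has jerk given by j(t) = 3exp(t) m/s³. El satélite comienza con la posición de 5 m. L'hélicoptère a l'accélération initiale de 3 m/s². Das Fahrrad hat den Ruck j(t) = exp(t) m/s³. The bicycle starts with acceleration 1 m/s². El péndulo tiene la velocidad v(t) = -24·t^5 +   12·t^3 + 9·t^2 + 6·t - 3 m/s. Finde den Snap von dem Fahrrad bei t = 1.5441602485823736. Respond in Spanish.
Para resolver esto, necesitamos tomar 1 derivada de nuestra ecuación de la sacudida j(t) = exp(t). Tomando d/dt de j(t), encontramos s(t) = exp(t). Tenemos el snap s(t) = exp(t). Sustituyendo t = 1.5441602485823736: s(1.5441602485823736) = 4.68403654867748.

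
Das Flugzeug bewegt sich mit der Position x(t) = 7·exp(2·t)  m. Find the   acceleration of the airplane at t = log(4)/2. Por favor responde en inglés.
To solve this, we need to take 2 derivatives of our position equation x(t) = 7·exp(2·t). Differentiating position, we get velocity: v(t) = 14·exp(2·t). Taking d/dt of v(t), we find a(t) = 28·exp(2·t). Using a(t) = 28·exp(2·t) and substituting t = log(4)/2, we find a = 112.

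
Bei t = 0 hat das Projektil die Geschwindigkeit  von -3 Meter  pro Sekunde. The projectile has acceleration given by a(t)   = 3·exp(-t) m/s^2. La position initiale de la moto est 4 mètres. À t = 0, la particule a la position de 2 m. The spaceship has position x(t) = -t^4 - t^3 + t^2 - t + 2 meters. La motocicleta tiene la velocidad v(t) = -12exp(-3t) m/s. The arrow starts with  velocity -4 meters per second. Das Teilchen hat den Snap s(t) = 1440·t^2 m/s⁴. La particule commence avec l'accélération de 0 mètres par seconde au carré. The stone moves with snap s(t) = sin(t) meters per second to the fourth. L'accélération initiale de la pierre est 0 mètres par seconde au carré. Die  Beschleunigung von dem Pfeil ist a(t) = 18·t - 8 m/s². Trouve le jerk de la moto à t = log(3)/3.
En partant de la vitesse v(t) = -12·exp(-3·t), nous prenons 2 dérivées. En dérivant la vitesse, nous obtenons l'accélération: a(t) = 36·exp(-3·t). En dérivant l'accélération, nous obtenons le jerk: j(t) = -108·exp(-3·t). Nous avons le jerk j(t) = -108·exp(-3·t). En substituant t = log(3)/3: j(log(3)/3) = -36.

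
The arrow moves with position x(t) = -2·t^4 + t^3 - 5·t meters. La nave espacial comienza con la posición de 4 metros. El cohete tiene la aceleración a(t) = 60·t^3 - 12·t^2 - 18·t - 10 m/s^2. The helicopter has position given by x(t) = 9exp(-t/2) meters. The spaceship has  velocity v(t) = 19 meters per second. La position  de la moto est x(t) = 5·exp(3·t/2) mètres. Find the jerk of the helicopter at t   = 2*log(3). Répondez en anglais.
To solve this, we need to take 3 derivatives of our position equation x(t) = 9·exp(-t/2). The derivative of position gives velocity: v(t) = -9·exp(-t/2)/2. Taking d/dt of v(t), we find a(t) = 9·exp(-t/2)/4. The derivative of acceleration gives jerk: j(t) = -9·exp(-t/2)/8. Using j(t) = -9·exp(-t/2)/8 and substituting t = 2*log(3), we find j = -3/8.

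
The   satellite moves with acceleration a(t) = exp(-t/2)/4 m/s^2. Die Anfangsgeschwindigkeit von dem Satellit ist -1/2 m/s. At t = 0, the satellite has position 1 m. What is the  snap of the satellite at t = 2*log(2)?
To solve this, we need to take 2 derivatives of our acceleration equation a(t) = exp(-t/2)/4. Differentiating acceleration, we get jerk: j(t) = -exp(-t/2)/8. Taking d/dt of j(t), we find s(t) = exp(-t/2)/16. We have snap s(t) = exp(-t/2)/16. Substituting t = 2*log(2): s(2*log(2)) = 1/32.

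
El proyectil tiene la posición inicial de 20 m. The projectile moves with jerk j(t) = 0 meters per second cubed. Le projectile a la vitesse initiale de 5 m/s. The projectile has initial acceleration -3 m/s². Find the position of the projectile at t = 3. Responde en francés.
Nous devons trouver l'intégrale de notre équation du jerk j(t) = 0 3 fois. En prenant ∫j(t)dt et en appliquant a(0) = -3, nous trouvons a(t) = -3. En intégrant l'accélération et en utilisant la condition initiale v(0) = 5, nous obtenons v(t) = 5 - 3·t. La primitive de la vitesse est la position. En utilisant x(0) = 20, nous obtenons x(t) = -3·t^2/2 + 5·t + 20. Nous avons la position x(t) = -3·t^2/2 + 5·t + 20. En substituant t = 3: x(3) = 43/2.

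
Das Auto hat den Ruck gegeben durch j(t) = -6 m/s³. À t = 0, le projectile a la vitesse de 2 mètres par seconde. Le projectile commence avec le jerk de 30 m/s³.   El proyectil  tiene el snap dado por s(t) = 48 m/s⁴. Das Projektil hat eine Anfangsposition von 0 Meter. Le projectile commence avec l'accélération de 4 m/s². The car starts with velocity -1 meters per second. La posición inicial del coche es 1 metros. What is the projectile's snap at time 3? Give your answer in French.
En utilisant s(t) = 48 et en substituant t = 3, nous trouvons s = 48.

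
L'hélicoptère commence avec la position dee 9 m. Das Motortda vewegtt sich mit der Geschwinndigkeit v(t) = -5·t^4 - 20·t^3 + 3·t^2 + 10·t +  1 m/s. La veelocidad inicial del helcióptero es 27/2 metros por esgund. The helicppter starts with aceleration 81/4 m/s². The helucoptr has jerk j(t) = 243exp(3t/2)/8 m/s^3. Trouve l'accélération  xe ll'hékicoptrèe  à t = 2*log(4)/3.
Nous devons trouver l'intégrale de notre équation du jerk j(t) = 243·exp(3·t/2)/8 1 fois. L'intégrale du jerk, avec a(0) = 81/4, donne l'accélération: a(t) = 81·exp(3·t/2)/4. En utilisant a(t) = 81·exp(3·t/2)/4 et en substituant t = 2*log(4)/3, nous trouvons a = 81.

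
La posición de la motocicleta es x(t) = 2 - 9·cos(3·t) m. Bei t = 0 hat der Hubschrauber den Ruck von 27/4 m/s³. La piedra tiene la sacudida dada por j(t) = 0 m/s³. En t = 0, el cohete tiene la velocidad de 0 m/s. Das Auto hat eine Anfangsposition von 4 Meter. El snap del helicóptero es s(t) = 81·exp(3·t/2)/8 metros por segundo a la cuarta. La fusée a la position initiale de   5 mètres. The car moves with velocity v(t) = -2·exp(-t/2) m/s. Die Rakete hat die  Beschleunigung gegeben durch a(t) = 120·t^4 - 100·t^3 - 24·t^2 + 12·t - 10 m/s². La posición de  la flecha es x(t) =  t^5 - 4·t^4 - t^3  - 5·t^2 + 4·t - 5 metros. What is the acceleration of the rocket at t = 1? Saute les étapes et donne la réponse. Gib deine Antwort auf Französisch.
a(1) = -2.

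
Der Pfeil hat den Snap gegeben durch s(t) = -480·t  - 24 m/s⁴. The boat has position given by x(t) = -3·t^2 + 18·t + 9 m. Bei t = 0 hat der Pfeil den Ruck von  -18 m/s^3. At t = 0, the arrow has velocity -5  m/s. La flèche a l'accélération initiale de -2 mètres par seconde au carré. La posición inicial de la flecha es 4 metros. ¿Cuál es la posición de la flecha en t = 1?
Para resolver esto, necesitamos tomar 4 antiderivadas de nuestra ecuación del snap s(t) = -480·t - 24. Tomando ∫s(t)dt y aplicando j(0) = -18, encontramos j(t) = -240·t^2 - 24·t - 18. Tomando ∫j(t)dt y aplicando a(0) = -2, encontramos a(t) = -80·t^3 - 12·t^2 - 18·t - 2. La integral de la aceleración, con v(0) = -5, da la velocidad: v(t) = -20·t^4 - 4·t^3 - 9·t^2 - 2·t - 5. La integral de la velocidad, con x(0) = 4, da la posición: x(t) = -4·t^5 - t^4 - 3·t^3 - t^2 - 5·t + 4. De la ecuación de la posición x(t) = -4·t^5 - t^4 - 3·t^3 - t^2 - 5·t + 4, sustituimos t = 1 para obtener x = -10.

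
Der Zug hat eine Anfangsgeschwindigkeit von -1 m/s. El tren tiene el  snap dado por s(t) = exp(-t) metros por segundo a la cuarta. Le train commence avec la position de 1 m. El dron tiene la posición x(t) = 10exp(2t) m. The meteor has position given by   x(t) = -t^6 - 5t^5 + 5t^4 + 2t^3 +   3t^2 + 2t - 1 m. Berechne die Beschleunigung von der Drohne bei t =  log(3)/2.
Um dies zu lösen, müssen wir 2 Ableitungen unserer Gleichung für die Position x(t) = 10·exp(2·t) nehmen. Durch Ableiten von der Position erhalten wir die Geschwindigkeit: v(t) = 20·exp(2·t). Die Ableitung von der Geschwindigkeit ergibt die Beschleunigung: a(t) = 40·exp(2·t). Aus der Gleichung für die Beschleunigung a(t) = 40·exp(2·t), setzen wir t = log(3)/2 ein und erhalten a = 120.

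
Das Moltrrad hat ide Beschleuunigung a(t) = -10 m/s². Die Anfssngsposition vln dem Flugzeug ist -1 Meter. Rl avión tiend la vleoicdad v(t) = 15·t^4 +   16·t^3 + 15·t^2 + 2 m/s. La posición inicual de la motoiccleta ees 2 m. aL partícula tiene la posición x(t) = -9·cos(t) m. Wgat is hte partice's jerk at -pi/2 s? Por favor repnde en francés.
En partant de la position x(t) = -9·cos(t), nous prenons 3 dérivées. En dérivant la position, nous obtenons la vitesse: v(t) = 9·sin(t). En dérivant la vitesse, nous obtenons l'accélération: a(t) = 9·cos(t). En dérivant l'accélération, nous obtenons le jerk: j(t) = -9·sin(t). En utilisant j(t) = -9·sin(t) et en substituant t = -pi/2, nous trouvons j = 9.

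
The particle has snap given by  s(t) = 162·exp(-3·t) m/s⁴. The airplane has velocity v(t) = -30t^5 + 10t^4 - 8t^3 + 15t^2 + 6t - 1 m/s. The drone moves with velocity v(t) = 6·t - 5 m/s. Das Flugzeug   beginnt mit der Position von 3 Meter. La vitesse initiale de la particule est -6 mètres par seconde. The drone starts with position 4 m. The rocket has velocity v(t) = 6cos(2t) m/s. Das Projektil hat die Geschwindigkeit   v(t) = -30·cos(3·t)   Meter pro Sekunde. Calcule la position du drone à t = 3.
Nous devons trouver l'intégrale de notre équation de la vitesse v(t) = 6·t - 5 1 fois. En prenant ∫v(t)dt et en appliquant x(0) = 4, nous trouvons x(t) = 3·t^2 - 5·t + 4. De l'équation de la position x(t) = 3·t^2 - 5·t + 4, nous substituons t = 3 pour obtenir x = 16.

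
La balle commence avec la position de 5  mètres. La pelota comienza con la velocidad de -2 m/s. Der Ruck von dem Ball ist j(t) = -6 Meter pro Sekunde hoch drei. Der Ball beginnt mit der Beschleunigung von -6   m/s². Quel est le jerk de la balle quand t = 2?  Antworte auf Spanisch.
De la ecuación de la sacudida j(t) = -6, sustituimos t = 2 para obtener j = -6.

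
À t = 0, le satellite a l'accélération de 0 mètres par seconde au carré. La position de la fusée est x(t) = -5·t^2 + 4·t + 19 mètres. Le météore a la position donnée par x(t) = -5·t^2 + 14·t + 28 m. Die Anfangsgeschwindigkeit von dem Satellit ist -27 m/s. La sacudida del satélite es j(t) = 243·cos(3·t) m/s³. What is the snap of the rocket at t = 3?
Starting from position x(t) = -5·t^2 + 4·t + 19, we take 4 derivatives. The derivative of position gives velocity: v(t) = 4 - 10·t. Differentiating velocity, we get acceleration: a(t) = -10. The derivative of acceleration gives jerk: j(t) = 0. Taking d/dt of j(t), we find s(t) = 0. Using s(t) = 0 and substituting t = 3, we find s = 0.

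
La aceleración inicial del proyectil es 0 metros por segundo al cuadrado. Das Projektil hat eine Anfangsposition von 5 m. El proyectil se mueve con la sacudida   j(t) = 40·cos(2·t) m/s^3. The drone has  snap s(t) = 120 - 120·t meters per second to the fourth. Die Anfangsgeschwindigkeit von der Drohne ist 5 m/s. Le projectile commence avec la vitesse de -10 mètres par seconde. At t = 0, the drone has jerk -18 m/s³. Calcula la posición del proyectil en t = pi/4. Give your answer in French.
En partant du jerk j(t) = 40·cos(2·t), nous prenons 3 primitives. L'intégrale du jerk, avec a(0) = 0, donne l'accélération: a(t) = 20·sin(2·t). En prenant ∫a(t)dt et en appliquant v(0) = -10, nous trouvons v(t) = -10·cos(2·t). En intégrant la vitesse et en utilisant la condition initiale x(0) = 5, nous obtenons x(t) = 5 - 5·sin(2·t). Nous avons la position x(t) = 5 - 5·sin(2·t). En substituant t = pi/4: x(pi/4) = 0.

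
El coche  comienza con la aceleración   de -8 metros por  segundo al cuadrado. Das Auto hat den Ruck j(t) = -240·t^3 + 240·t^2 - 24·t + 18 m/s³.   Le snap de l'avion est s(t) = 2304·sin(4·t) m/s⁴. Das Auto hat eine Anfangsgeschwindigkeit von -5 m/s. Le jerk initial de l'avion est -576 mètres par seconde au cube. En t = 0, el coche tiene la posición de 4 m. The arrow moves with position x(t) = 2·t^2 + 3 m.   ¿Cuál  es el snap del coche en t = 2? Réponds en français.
Nous devons dériver notre équation du jerk j(t) = -240·t^3 + 240·t^2 - 24·t + 18 1 fois. En dérivant le jerk, nous obtenons le snap: s(t) = -720·t^2 + 480·t - 24. En utilisant s(t) = -720·t^2 + 480·t - 24 et en substituant t = 2, nous trouvons s = -1944.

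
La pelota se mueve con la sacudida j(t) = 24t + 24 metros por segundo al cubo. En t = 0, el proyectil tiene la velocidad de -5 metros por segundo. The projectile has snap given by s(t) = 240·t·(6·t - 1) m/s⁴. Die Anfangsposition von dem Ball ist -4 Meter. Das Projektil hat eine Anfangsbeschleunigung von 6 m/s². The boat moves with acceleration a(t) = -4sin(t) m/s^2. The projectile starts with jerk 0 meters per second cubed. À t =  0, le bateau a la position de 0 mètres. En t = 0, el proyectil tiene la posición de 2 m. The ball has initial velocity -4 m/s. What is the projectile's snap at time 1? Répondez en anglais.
We have snap s(t) = 240·t·(6·t - 1). Substituting t = 1: s(1) = 1200.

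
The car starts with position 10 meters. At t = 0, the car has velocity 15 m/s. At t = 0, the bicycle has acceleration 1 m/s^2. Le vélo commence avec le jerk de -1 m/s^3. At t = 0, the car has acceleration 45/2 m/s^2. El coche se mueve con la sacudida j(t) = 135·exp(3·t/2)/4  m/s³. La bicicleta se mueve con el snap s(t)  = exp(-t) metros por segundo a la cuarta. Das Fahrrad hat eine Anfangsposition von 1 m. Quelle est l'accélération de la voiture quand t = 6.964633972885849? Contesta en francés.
Pour résoudre ceci, nous devons prendre 1 primitive de notre équation du jerk j(t) = 135·exp(3·t/2)/4. La primitive du jerk, avec a(0) = 45/2, donne l'accélération: a(t) = 45·exp(3·t/2)/2. En utilisant a(t) = 45·exp(3·t/2)/2 et en substituant t = 6.964633972885849, nous trouvons a = 774882.178114875.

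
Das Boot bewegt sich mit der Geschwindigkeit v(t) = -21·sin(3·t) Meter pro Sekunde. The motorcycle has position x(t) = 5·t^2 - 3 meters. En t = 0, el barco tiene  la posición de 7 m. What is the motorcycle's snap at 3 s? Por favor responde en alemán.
Um dies zu lösen, müssen wir 4 Ableitungen unserer Gleichung für die Position x(t) = 5·t^2 - 3 nehmen. Die Ableitung von der Position ergibt die Geschwindigkeit: v(t) = 10·t. Mit d/dt von v(t) finden wir a(t) = 10. Mit d/dt von a(t) finden wir j(t) = 0. Durch Ableiten von dem Ruck erhalten wir den Snap: s(t) = 0. Wir haben den Snap s(t) = 0. Durch Einsetzen von t = 3: s(3) = 0.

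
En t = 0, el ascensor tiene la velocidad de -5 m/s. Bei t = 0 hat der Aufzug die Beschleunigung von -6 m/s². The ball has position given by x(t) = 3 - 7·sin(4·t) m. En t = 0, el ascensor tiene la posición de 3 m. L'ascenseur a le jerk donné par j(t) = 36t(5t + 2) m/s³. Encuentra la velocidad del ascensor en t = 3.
Necesitamos integrar nuestra ecuación de la sacudida j(t) = 36·t·(5·t + 2) 2 veces. La integral de la sacudida, con a(0) = -6, da la aceleración: a(t) = 60·t^3 + 36·t^2 - 6. La integral de la aceleración, con v(0) = -5, da la velocidad: v(t) = 15·t^4 + 12·t^3 - 6·t - 5. Tenemos la velocidad v(t) = 15·t^4 + 12·t^3 - 6·t - 5. Sustituyendo t = 3: v(3) = 1516.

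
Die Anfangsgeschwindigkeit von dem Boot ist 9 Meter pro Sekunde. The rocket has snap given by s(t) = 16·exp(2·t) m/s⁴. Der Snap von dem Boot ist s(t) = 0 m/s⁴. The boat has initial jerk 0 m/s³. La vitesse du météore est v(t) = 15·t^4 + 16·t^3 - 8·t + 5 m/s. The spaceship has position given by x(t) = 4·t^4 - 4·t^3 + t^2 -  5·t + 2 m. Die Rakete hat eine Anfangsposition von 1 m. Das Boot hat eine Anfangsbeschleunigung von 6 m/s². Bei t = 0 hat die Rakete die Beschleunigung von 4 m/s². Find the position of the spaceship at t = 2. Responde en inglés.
From the given position equation x(t) = 4·t^4 - 4·t^3 + t^2 - 5·t + 2, we substitute t = 2 to get x = 28.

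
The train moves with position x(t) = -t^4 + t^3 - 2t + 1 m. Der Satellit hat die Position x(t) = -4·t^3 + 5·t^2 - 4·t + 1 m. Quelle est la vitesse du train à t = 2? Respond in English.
We must differentiate our position equation x(t) = -t^4 + t^3 - 2·t + 1 1 time. Differentiating position, we get velocity: v(t) = -4·t^3 + 3·t^2 - 2. Using v(t) = -4·t^3 + 3·t^2 - 2 and substituting t = 2, we find v = -22.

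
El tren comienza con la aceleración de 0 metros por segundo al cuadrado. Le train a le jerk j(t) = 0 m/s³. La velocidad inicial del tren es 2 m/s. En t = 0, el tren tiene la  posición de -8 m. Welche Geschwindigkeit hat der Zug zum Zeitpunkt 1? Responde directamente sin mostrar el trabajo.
Die Antwort ist 2.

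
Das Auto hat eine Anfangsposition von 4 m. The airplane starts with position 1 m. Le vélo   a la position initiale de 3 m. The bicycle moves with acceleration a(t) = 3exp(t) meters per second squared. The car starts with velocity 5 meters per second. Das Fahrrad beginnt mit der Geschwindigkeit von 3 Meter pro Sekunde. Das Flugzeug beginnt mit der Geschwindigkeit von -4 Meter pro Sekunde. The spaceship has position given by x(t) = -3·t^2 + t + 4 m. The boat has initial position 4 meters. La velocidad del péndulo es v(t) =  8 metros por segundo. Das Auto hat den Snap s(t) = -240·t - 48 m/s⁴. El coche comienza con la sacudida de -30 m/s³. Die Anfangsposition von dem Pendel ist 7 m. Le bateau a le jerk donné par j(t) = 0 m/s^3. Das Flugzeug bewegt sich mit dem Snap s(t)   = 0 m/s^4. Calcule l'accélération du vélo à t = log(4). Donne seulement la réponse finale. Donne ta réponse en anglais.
The acceleration at t = log(4) is a = 12.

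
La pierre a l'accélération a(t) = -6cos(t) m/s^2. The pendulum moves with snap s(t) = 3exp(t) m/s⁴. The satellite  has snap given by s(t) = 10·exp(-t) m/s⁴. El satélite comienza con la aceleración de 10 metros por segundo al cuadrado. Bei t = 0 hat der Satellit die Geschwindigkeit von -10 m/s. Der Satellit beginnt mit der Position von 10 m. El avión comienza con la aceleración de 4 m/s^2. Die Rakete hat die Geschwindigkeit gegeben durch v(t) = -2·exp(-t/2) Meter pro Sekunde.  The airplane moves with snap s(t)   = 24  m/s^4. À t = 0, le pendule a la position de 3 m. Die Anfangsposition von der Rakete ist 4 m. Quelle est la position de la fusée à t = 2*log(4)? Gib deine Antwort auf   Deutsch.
Ausgehend von der Geschwindigkeit v(t) = -2·exp(-t/2), nehmen wir 1 Integral. Die Stammfunktion von der Geschwindigkeit ist die Position. Mit x(0) = 4 erhalten wir x(t) = 4·exp(-t/2). Wir haben die Position x(t) = 4·exp(-t/2). Durch Einsetzen von t = 2*log(4): x(2*log(4)) = 1.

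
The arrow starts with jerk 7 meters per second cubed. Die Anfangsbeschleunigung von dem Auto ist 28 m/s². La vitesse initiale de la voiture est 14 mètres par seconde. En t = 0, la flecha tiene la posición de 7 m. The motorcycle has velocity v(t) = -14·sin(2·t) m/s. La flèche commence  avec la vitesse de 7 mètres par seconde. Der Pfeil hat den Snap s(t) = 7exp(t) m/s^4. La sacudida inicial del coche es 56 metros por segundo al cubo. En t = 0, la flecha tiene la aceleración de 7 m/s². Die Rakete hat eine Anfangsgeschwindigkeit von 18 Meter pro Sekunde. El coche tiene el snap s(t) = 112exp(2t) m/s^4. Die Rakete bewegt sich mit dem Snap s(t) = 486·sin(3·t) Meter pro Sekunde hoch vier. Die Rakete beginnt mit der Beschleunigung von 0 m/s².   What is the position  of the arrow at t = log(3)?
To find the answer, we compute 4 integrals of s(t) = 7·exp(t). The antiderivative of snap is jerk. Using j(0) = 7, we get j(t) = 7·exp(t). Integrating jerk and using the initial condition a(0) = 7, we get a(t) = 7·exp(t). The integral of acceleration, with v(0) = 7, gives velocity: v(t) = 7·exp(t). Integrating velocity and using the initial condition x(0) = 7, we get x(t) = 7·exp(t). We have position x(t) = 7·exp(t). Substituting t = log(3): x(log(3)) = 21.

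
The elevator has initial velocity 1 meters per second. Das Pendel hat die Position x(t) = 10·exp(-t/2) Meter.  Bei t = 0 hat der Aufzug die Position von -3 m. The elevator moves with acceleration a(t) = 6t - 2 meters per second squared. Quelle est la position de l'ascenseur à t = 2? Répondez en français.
Nous devons intégrer notre équation de l'accélération a(t) = 6·t - 2 2 fois. L'intégrale de l'accélération est la vitesse. En utilisant v(0) = 1, nous obtenons v(t) = 3·t^2 - 2·t + 1. En prenant ∫v(t)dt et en appliquant x(0) = -3, nous trouvons x(t) = t^3 - t^2 + t - 3. En utilisant x(t) = t^3 - t^2 + t - 3 et en substituant t = 2, nous trouvons x = 3.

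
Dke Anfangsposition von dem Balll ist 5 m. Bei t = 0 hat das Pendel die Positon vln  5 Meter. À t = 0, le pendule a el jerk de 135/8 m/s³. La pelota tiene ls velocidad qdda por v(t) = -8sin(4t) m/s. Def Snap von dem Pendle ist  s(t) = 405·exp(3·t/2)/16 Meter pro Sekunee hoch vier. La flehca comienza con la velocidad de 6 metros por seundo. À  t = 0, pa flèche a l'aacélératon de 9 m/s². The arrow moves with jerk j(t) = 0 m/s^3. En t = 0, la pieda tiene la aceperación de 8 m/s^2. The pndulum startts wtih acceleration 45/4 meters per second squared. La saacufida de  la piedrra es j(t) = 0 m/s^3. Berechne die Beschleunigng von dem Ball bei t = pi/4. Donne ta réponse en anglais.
To solve this, we need to take 1 derivative of our velocity equation v(t) = -8·sin(4·t). Taking d/dt of v(t), we find a(t) = -32·cos(4·t). Using a(t) = -32·cos(4·t) and substituting t = pi/4, we find a = 32.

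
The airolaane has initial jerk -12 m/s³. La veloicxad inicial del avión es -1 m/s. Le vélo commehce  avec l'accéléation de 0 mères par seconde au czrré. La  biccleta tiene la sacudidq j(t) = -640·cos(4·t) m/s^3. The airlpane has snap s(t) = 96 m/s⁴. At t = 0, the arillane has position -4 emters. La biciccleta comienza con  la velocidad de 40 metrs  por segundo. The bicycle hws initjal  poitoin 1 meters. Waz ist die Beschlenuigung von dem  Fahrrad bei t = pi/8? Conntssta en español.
Partiendo de la sacudida j(t) = -640·cos(4·t), tomamos 1 antiderivada. Integrando la sacudida y usando la condición inicial a(0) = 0, obtenemos a(t) = -160·sin(4·t). Tenemos la aceleración a(t) = -160·sin(4·t). Sustituyendo t = pi/8: a(pi/8) = -160.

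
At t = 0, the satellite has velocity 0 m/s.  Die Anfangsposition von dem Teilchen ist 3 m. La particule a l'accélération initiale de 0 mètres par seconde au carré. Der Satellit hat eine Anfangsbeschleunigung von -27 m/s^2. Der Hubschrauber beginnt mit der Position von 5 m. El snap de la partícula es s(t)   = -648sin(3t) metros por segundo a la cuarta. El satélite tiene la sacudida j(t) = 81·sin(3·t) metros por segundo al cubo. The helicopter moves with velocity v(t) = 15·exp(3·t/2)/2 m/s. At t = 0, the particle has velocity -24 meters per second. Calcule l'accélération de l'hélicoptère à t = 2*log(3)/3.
Pour résoudre ceci, nous devons prendre 1 dérivée de notre équation de la vitesse v(t) = 15·exp(3·t/2)/2. La dérivée de la vitesse donne l'accélération: a(t) = 45·exp(3·t/2)/4. De l'équation de l'accélération a(t) = 45·exp(3·t/2)/4, nous substituons t = 2*log(3)/3 pour obtenir a = 135/4.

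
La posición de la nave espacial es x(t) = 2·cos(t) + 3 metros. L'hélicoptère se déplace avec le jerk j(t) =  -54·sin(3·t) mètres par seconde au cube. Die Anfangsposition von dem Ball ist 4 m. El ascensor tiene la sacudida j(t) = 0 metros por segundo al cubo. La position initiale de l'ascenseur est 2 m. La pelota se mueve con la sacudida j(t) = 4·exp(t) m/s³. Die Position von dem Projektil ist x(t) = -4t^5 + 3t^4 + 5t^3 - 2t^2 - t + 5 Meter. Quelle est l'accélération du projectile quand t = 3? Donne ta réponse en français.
Nous devons dériver notre équation de la position x(t) = -4·t^5 + 3·t^4 + 5·t^3 - 2·t^2 - t + 5 2 fois. En dérivant la position, nous obtenons la vitesse: v(t) = -20·t^4 + 12·t^3 + 15·t^2 - 4·t - 1. En dérivant la vitesse, nous obtenons l'accélération: a(t) = -80·t^3 + 36·t^2 + 30·t - 4. De l'équation de l'accélération a(t) = -80·t^3 + 36·t^2 + 30·t - 4, nous substituons t = 3 pour obtenir a = -1750.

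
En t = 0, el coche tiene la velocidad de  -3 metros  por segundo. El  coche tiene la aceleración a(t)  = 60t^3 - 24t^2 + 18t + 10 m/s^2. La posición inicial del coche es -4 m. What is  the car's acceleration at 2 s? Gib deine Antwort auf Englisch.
Using a(t) = 60·t^3 - 24·t^2 + 18·t + 10 and substituting t = 2, we find a = 430.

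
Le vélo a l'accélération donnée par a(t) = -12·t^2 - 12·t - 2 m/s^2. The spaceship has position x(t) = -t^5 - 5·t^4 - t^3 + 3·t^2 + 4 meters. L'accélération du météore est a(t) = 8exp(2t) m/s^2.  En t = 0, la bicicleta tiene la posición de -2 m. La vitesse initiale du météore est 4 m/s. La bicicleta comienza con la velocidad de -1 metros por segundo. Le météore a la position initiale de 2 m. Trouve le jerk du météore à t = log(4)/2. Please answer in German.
Um dies zu lösen, müssen wir 1 Ableitung unserer Gleichung für die Beschleunigung a(t) = 8·exp(2·t) nehmen. Die Ableitung von der Beschleunigung ergibt den Ruck: j(t) = 16·exp(2·t). Aus der Gleichung für den Ruck j(t) = 16·exp(2·t), setzen wir t = log(4)/2 ein und erhalten j = 64.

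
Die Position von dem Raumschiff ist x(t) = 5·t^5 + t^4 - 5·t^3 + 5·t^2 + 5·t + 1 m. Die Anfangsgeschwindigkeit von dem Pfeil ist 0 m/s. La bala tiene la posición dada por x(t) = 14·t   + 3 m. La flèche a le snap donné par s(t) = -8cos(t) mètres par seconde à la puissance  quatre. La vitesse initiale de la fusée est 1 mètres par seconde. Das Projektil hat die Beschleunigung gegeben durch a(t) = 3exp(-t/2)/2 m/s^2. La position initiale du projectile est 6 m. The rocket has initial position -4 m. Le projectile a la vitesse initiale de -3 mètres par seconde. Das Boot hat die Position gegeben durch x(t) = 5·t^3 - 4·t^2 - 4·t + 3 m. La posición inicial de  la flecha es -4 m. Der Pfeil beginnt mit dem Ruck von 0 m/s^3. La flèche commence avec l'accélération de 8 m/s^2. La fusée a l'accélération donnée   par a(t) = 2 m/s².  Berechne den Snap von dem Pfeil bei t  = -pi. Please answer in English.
Using s(t) = -8·cos(t) and substituting t = -pi, we find s = 8.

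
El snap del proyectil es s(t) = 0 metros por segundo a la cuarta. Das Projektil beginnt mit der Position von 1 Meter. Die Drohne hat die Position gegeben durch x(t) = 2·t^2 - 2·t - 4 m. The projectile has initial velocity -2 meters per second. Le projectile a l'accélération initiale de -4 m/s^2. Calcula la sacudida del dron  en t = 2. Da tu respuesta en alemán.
Um dies zu lösen, müssen wir 3 Ableitungen unserer Gleichung für die Position x(t) = 2·t^2 - 2·t - 4 nehmen. Durch Ableiten von der Position erhalten wir die Geschwindigkeit: v(t) = 4·t - 2. Durch Ableiten von der Geschwindigkeit erhalten wir die Beschleunigung: a(t) = 4. Mit d/dt von a(t) finden wir j(t) = 0. Aus der Gleichung für den Ruck j(t) = 0, setzen wir t = 2 ein und erhalten j = 0.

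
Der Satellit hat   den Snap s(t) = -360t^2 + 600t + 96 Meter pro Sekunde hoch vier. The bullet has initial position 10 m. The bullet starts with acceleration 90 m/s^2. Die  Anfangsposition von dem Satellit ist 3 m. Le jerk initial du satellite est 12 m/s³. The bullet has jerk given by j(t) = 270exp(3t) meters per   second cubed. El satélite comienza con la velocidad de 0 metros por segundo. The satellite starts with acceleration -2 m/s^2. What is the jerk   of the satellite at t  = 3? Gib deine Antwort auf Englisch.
Starting from snap s(t) = -360·t^2 + 600·t + 96, we take 1 antiderivative. Taking ∫s(t)dt and applying j(0) = 12, we find j(t) = -120·t^3 + 300·t^2 + 96·t + 12. Using j(t) = -120·t^3 + 300·t^2 + 96·t + 12 and substituting t = 3, we find j = -240.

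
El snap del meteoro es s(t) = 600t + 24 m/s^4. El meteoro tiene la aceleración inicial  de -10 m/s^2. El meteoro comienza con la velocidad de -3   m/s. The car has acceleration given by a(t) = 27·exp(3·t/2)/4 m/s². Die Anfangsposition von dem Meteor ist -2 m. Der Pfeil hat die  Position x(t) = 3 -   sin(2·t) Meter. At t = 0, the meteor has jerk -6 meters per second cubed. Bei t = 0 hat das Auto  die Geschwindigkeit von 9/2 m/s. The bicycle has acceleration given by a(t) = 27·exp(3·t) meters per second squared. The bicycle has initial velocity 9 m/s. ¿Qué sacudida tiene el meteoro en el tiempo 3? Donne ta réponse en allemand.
Ausgehend von dem Snap s(t) = 600·t + 24, nehmen wir 1 Integral. Die Stammfunktion von dem Snap ist der Ruck. Mit j(0) = -6 erhalten wir j(t) = 300·t^2 + 24·t - 6. Mit j(t) = 300·t^2 + 24·t - 6 und Einsetzen von t = 3, finden wir j = 2766.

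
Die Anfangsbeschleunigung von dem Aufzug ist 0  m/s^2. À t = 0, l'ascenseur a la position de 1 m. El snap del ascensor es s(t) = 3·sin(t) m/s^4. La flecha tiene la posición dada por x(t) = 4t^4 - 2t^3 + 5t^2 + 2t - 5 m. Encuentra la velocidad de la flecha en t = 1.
Debemos derivar nuestra ecuación de la posición x(t) = 4·t^4 - 2·t^3 + 5·t^2 + 2·t - 5 1 vez. Derivando la posición, obtenemos la velocidad: v(t) = 16·t^3 - 6·t^2 + 10·t + 2. Usando v(t) = 16·t^3 - 6·t^2 + 10·t + 2 y sustituyendo t = 1, encontramos v = 22.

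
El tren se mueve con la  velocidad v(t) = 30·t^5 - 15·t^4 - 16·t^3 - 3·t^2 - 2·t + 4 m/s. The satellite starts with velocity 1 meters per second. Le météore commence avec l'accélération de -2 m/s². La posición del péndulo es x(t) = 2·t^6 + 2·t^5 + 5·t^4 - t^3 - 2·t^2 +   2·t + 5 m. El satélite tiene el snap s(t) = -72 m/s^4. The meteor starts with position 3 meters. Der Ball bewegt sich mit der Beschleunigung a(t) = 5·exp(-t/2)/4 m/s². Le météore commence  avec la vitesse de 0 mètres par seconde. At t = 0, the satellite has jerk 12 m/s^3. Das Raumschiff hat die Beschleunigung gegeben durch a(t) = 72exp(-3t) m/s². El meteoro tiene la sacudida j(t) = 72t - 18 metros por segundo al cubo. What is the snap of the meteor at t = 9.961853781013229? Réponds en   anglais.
We must differentiate our jerk equation j(t) = 72·t - 18 1 time. Differentiating jerk, we get snap: s(t) = 72. Using s(t) = 72 and substituting t = 9.961853781013229, we find s = 72.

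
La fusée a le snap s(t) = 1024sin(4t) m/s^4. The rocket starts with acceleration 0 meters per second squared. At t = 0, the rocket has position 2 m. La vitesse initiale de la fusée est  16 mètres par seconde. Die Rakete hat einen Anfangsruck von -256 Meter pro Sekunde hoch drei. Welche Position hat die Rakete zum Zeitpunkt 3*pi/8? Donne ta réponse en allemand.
Wir müssen die Stammfunktion unserer Gleichung für den Snap s(t) = 1024·sin(4·t) 4-mal finden. Das Integral von dem Snap ist der Ruck. Mit j(0) = -256 erhalten wir j(t) = -256·cos(4·t). Mit ∫j(t)dt und Anwendung von a(0) = 0, finden wir a(t) = -64·sin(4·t). Die Stammfunktion von der Beschleunigung ist die Geschwindigkeit. Mit v(0) = 16 erhalten wir v(t) = 16·cos(4·t). Mit ∫v(t)dt und Anwendung von x(0) = 2, finden wir x(t) = 4·sin(4·t) + 2. Mit x(t) = 4·sin(4·t) + 2 und Einsetzen von t = 3*pi/8, finden wir x = -2.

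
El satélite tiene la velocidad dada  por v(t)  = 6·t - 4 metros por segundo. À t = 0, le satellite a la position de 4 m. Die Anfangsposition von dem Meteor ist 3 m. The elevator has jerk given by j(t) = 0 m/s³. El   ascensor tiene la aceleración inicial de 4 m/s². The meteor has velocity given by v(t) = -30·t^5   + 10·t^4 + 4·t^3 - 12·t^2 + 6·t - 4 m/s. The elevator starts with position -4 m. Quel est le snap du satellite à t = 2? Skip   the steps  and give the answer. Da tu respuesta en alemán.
s(2) = 0.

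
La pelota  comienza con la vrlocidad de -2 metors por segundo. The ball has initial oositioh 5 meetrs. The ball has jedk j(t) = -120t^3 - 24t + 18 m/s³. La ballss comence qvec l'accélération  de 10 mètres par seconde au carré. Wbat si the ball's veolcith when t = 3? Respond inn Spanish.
Para resolver esto, necesitamos tomar 2 integrales de nuestra ecuación de la sacudida j(t) = -120·t^3 - 24·t + 18. Tomando ∫j(t)dt y aplicando a(0) = 10, encontramos a(t) = -30·t^4 - 12·t^2 + 18·t + 10. Tomando ∫a(t)dt y aplicando v(0) = -2, encontramos v(t) = -6·t^5 - 4·t^3 + 9·t^2 + 10·t - 2. Usando v(t) = -6·t^5 - 4·t^3 + 9·t^2 + 10·t - 2 y sustituyendo t = 3, encontramos v = -1457.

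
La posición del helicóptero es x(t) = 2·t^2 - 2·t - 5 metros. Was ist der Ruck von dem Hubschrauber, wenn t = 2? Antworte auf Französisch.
Pour résoudre ceci, nous devons prendre 3 dérivées de notre équation de la position x(t) = 2·t^2 - 2·t - 5. En prenant d/dt de x(t), nous trouvons v(t) = 4·t - 2. La dérivée de la vitesse donne l'accélération: a(t) = 4. En dérivant l'accélération, nous obtenons le jerk: j(t) = 0. Nous avons le jerk j(t) = 0. En substituant t = 2: j(2) = 0.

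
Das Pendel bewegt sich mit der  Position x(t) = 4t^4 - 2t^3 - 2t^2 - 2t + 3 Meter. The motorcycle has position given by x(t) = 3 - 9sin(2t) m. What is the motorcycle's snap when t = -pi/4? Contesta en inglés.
To solve this, we need to take 4 derivatives of our position equation x(t) = 3 - 9·sin(2·t). The derivative of position gives velocity: v(t) = -18·cos(2·t). Taking d/dt of v(t), we find a(t) = 36·sin(2·t). The derivative of acceleration gives jerk: j(t) = 72·cos(2·t). The derivative of jerk gives snap: s(t) = -144·sin(2·t). Using s(t) = -144·sin(2·t) and substituting t = -pi/4, we find s = 144.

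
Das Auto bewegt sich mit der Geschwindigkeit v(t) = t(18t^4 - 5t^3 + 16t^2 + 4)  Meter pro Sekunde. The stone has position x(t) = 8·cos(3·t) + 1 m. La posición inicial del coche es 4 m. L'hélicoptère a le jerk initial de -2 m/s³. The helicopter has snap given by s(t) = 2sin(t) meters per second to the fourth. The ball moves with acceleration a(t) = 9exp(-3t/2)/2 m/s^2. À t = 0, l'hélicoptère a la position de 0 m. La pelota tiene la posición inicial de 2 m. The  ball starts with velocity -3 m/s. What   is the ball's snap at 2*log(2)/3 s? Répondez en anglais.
Starting from acceleration a(t) = 9·exp(-3·t/2)/2, we take 2 derivatives. Taking d/dt of a(t), we find j(t) = -27·exp(-3·t/2)/4. The derivative of jerk gives snap: s(t) = 81·exp(-3·t/2)/8. From the given snap equation s(t) = 81·exp(-3·t/2)/8, we substitute t = 2*log(2)/3 to get s = 81/16.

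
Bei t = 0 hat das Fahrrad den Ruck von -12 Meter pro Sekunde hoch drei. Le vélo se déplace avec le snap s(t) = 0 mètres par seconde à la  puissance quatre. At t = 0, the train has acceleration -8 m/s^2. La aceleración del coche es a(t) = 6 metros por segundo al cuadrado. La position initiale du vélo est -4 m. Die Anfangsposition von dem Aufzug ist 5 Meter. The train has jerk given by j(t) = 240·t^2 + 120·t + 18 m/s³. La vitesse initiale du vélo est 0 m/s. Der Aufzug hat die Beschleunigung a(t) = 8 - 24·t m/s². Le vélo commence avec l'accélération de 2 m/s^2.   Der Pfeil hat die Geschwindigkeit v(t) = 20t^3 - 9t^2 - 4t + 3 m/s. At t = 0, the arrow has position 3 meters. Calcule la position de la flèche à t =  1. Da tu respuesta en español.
Debemos encontrar la integral de nuestra ecuación de la velocidad v(t) = 20·t^3 - 9·t^2 - 4·t + 3 1 vez. La integral de la velocidad es la posición. Usando x(0) = 3, obtenemos x(t) = 5·t^4 - 3·t^3 - 2·t^2 + 3·t + 3. Usando x(t) = 5·t^4 - 3·t^3 - 2·t^2 + 3·t + 3 y sustituyendo t = 1, encontramos x = 6.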